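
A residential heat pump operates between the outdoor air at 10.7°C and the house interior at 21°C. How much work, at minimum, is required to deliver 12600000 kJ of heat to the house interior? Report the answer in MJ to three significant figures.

441 MJ

In absolute terms T_C = 283.85 K and T_H = 294.15 K, so ΔT = 10.30 K.
The reversible limit is COP_HP = T_H/ΔT = 28.56, so W_min = Q_H/COP = Q_H·ΔT/T_H.
W_min = 12600000 × 10.30/294.15 = 441200 kJ = 441.2 MJ.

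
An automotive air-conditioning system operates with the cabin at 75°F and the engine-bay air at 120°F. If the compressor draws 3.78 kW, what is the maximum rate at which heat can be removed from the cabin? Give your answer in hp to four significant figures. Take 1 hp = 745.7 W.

60.23 hp

In absolute terms T_C = 297.04 K and T_H = 322.04 K, so ΔT = 25.00 K.
COP_Carnot = T_C/ΔT = 297.04/25.00 = 11.88.
Q̇_max = COP_Carnot × Ẇ = 11.88 × 3.780 kW = 44.91 kW = 60.23 hp.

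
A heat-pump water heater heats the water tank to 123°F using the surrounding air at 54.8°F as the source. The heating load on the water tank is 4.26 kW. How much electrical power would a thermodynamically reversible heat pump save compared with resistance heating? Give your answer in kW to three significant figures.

3.76 kW

In absolute terms T_C = 285.82 K and T_H = 323.71 K, so ΔT = 37.89 K.
COP_Carnot = T_H/ΔT = 323.71/37.89 = 8.544.
Resistance heating needs Ẇ_res = Q̇_H = 4.260 kW; the reversible heat pump needs only Ẇ_hp = Q̇_H/COP = 0.4986 kW.
Saving = 4.260 − 0.4986 = 3.761 kW.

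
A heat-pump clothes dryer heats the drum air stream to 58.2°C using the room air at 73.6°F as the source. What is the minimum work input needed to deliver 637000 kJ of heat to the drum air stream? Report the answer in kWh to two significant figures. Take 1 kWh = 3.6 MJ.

19 kWh

In absolute terms T_C = 296.26 K and T_H = 331.35 K, so ΔT = 35.09 K.
The reversible limit is COP_HP = T_H/ΔT = 9.443, so W_min = Q_H/COP = Q_H·ΔT/T_H.
W_min = 637000 × 35.09/331.35 = 67460 kJ = 18.74 kWh.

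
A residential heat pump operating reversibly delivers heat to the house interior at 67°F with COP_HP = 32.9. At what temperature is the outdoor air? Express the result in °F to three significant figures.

51.0 °F

COP_HP = T_H/(T_H − T_C) gives T_H − T_C = T_H/COP.
With T_H = 292.59 K, T_C = 292.59 × (1 − 1/32.9) = 283.70 K.
Converting, 283.70 K = 50.99°F.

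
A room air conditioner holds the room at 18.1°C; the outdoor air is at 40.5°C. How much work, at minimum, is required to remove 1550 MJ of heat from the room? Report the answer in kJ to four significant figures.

In absolute terms T_C = 291.25 K and T_H = 313.65 K, so ΔT = 22.40 K.
The reversible limit is COP_R = T_C/ΔT = 13.00, so W_min = Q_C/COP = Q_C·ΔT/T_C.
W_min = 1550 × 22.40/291.25 = 119.2 MJ = 119200 kJ.

119200 kJ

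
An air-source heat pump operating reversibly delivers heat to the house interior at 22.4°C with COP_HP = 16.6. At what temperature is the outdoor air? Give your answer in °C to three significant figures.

4.60 °C

COP_HP = T_H/(T_H − T_C) gives T_H − T_C = T_H/COP.
With T_H = 295.55 K, T_C = 295.55 × (1 − 1/16.6) = 277.75 K.
Converting, 277.75 K = 4.60°C.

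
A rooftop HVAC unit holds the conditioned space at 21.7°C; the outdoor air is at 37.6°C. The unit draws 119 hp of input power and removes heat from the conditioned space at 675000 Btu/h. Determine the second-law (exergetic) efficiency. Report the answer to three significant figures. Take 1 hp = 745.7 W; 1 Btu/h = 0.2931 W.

0.120

Converting, Q̇_C = 675000 Btu/h = 265.3 hp, so COP_actual = Q̇_C/Ẇ = 265.3/119.0 = 2.230.
In absolute terms T_C = 294.85 K and T_H = 310.75 K, so ΔT = 15.90 K.
COP_Carnot = T_C/ΔT = 294.85/15.90 = 18.54.
η_II = COP_actual/COP_Carnot = 2.230/18.54 = 0.1202.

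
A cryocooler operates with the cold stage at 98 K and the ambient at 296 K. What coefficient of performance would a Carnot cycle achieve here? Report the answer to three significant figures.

The reservoir spacing is ΔT = 296 − 98 = 198.0 K.
For a reversible cycle, COP_Carnot = T_C/ΔT = 98.00/198.0 = 0.4949.

0.495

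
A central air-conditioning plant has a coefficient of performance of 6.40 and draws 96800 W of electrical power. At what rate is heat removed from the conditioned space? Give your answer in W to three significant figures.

Q̇_C = COP × Ẇ = 6.40 × 96800 = 619500 W.

620000 W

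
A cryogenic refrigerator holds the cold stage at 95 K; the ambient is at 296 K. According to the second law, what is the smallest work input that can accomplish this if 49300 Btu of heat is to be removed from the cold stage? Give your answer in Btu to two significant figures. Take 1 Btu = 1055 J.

The reservoir spacing is ΔT = 296 − 95 = 201.0 K.
The reversible limit is COP_R = T_C/ΔT = 0.4726, so W_min = Q_C/COP = Q_C·ΔT/T_C.
W_min = 49300 × 201.0/95.00 = 104300 Btu.

100000 Btu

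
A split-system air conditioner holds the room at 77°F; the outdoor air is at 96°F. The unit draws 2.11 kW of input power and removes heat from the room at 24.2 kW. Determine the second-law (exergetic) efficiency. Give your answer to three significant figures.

COP_actual = Q̇_C/Ẇ = 24.20/2.110 = 11.47.
In absolute terms T_C = 298.15 K and T_H = 308.71 K, so ΔT = 10.56 K.
COP_Carnot = T_C/ΔT = 298.15/10.56 = 28.25.
η_II = COP_actual/COP_Carnot = 11.47/28.25 = 0.4060.

0.406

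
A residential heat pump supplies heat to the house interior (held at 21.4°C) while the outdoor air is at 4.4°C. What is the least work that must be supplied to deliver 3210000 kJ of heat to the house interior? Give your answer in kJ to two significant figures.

190000 kJ

In absolute terms T_C = 277.55 K and T_H = 294.55 K, so ΔT = 17.00 K.
The reversible limit is COP_HP = T_H/ΔT = 17.33, so W_min = Q_H/COP = Q_H·ΔT/T_H.
W_min = 3210000 × 17.00/294.55 = 185300 kJ.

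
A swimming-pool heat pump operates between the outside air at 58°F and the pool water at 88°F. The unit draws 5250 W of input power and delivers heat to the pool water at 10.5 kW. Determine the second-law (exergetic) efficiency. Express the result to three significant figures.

0.110

Converting, Q̇_H = 10.50 kW = 10500 W, so COP_actual = Q̇_H/Ẇ = 10500/5250 = 2.000.
In absolute terms T_C = 287.59 K and T_H = 304.26 K, so ΔT = 16.67 K.
COP_Carnot = T_H/ΔT = 304.26/16.67 = 18.26.
η_II = COP_actual/COP_Carnot = 2.000/18.26 = 0.1096.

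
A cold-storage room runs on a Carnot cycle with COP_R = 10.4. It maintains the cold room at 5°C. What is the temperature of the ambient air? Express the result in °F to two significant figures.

COP_R = T_C/(T_H − T_C) gives T_H − T_C = T_C/COP.
With T_C = 278.15 K, T_H = 278.15 × (1 + 1/10.4) = 304.90 K.
Converting, 304.90 K = 89.14°F.

89 °F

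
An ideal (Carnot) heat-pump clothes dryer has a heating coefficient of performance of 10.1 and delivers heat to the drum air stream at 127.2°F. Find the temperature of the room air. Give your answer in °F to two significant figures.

69 °F

COP_HP = T_H/(T_H − T_C) gives T_H − T_C = T_H/COP.
With T_H = 326.04 K, T_C = 326.04 × (1 − 1/10.1) = 293.76 K.
Converting, 293.76 K = 69.09°F.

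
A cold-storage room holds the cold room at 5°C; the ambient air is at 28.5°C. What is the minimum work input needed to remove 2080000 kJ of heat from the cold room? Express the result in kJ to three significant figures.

176000 kJ

In absolute terms T_C = 278.15 K and T_H = 301.65 K, so ΔT = 23.50 K.
The reversible limit is COP_R = T_C/ΔT = 11.84, so W_min = Q_C/COP = Q_C·ΔT/T_C.
W_min = 2080000 × 23.50/278.15 = 175700 kJ.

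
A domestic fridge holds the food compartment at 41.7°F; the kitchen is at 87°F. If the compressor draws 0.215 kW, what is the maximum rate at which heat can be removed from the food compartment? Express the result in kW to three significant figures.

In absolute terms T_C = 278.54 K and T_H = 303.71 K, so ΔT = 25.17 K.
COP_Carnot = T_C/ΔT = 278.54/25.17 = 11.07.
Q̇_max = COP_Carnot × Ẇ = 11.07 × 0.2150 kW = 2.380 kW.

2.38 kW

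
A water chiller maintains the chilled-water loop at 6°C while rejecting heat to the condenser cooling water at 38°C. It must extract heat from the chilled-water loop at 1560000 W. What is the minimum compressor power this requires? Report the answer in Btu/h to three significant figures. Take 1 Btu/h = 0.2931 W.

610000 Btu/h

In absolute terms T_C = 279.15 K and T_H = 311.15 K, so ΔT = 32.00 K.
COP_Carnot = T_C/ΔT = 279.15/32.00 = 8.723.
Ẇ_min = Q̇/COP_Carnot = 1560000/8.723 = 178800 W = 610100 Btu/h.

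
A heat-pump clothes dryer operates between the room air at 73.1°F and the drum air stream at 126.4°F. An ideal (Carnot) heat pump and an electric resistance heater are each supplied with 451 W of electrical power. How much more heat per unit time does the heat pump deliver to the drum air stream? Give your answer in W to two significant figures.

In absolute terms T_C = 295.98 K and T_H = 325.59 K, so ΔT = 29.61 K.
COP_Carnot = T_H/ΔT = 325.59/29.61 = 11.00.
The heat pump delivers Q̇_H = COP × Ẇ = 4959 W; the resistance heater delivers Ẇ = 451.0 W.
Extra = (COP − 1)·Ẇ = 4508 W.

4500 W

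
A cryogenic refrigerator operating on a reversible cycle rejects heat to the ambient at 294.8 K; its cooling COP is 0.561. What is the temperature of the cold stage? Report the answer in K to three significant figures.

For a Carnot refrigerator COP_R = T_C/(T_H − T_C), so T_C = COP·T_H/(1 + COP).
With T_H = 294.80 K, T_C = 0.561 × 294.80/1.561 = 105.95 K.

106 K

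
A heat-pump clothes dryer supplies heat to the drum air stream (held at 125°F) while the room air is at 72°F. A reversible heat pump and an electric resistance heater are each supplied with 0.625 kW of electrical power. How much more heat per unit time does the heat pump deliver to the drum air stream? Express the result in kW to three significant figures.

6.27 kW

In absolute terms T_C = 295.37 K and T_H = 324.82 K, so ΔT = 29.44 K.
COP_Carnot = T_H/ΔT = 324.82/29.44 = 11.03.
The heat pump delivers Q̇_H = COP × Ẇ = 6.895 kW; the resistance heater delivers Ẇ = 0.6250 kW.
Extra = (COP − 1)·Ẇ = 6.270 kW.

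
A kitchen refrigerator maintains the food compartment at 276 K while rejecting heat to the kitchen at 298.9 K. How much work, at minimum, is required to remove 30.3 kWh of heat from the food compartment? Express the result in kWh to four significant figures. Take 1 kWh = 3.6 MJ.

2.514 kWh

The reservoir spacing is ΔT = 298.9 − 276 = 22.90 K.
The reversible limit is COP_R = T_C/ΔT = 12.05, so W_min = Q_C/COP = Q_C·ΔT/T_C.
W_min = 30.30 × 22.90/276.00 = 2.514 kWh.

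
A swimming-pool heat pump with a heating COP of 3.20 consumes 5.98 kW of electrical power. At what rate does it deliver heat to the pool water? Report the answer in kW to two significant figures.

19 kW

Q̇_H = COP_HP × Ẇ = 3.20 × 5.980 = 19.14 kW.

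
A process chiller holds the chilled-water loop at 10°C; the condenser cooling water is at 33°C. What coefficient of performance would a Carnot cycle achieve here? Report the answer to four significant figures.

In absolute terms T_C = 283.15 K and T_H = 306.15 K, so ΔT = 23.00 K.
For a reversible cycle, COP_Carnot = T_C/ΔT = 283.15/23.00 = 12.31.

12.31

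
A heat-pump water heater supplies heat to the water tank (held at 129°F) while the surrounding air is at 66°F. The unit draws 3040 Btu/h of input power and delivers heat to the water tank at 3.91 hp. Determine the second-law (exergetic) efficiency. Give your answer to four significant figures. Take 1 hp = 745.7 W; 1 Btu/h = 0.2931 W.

Converting, Q̇_H = 3.910 hp = 9948 Btu/h, so COP_actual = Q̇_H/Ẇ = 9948/3040 = 3.272.
In absolute terms T_C = 292.04 K and T_H = 327.04 K, so ΔT = 35.00 K.
COP_Carnot = T_H/ΔT = 327.04/35.00 = 9.344.
η_II = COP_actual/COP_Carnot = 3.272/9.344 = 0.3502.

0.3502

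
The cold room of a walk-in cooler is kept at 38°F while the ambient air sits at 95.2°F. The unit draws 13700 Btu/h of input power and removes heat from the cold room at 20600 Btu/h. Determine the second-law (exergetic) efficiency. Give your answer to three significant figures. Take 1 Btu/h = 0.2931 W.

0.173

COP_actual = Q̇_C/Ẇ = 20600/13700 = 1.504.
In absolute terms T_C = 276.48 K and T_H = 308.26 K, so ΔT = 31.78 K.
COP_Carnot = T_C/ΔT = 276.48/31.78 = 8.701.
η_II = COP_actual/COP_Carnot = 1.504/8.701 = 0.1728.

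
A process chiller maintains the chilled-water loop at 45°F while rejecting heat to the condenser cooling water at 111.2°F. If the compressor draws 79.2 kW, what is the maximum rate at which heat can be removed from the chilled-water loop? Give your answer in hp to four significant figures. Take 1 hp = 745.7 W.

In absolute terms T_C = 280.37 K and T_H = 317.15 K, so ΔT = 36.78 K.
COP_Carnot = T_C/ΔT = 280.37/36.78 = 7.623.
Q̇_max = COP_Carnot × Ẇ = 7.623 × 79.20 kW = 603.8 kW = 809.7 hp.

809.7 hp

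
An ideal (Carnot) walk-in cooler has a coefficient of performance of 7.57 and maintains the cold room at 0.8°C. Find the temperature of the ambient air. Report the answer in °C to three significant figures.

37.0 °C

COP_R = T_C/(T_H − T_C) gives T_H − T_C = T_C/COP.
With T_C = 273.95 K, T_H = 273.95 × (1 + 1/7.57) = 310.14 K.
Converting, 310.14 K = 36.99°C.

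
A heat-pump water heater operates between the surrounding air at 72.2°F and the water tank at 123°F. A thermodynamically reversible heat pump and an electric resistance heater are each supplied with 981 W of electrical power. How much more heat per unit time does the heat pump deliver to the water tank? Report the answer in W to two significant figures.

In absolute terms T_C = 295.48 K and T_H = 323.71 K, so ΔT = 28.22 K.
COP_Carnot = T_H/ΔT = 323.71/28.22 = 11.47.
The heat pump delivers Q̇_H = COP × Ẇ = 11250 W; the resistance heater delivers Ẇ = 981.0 W.
Extra = (COP − 1)·Ẇ = 10270 W.

10000 W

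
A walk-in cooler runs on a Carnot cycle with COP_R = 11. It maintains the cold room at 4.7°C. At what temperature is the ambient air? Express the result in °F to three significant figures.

COP_R = T_C/(T_H − T_C) gives T_H − T_C = T_C/COP.
With T_C = 277.85 K, T_H = 277.85 × (1 + 1/11) = 303.11 K.
Converting, 303.11 K = 85.93°F.

85.9 °F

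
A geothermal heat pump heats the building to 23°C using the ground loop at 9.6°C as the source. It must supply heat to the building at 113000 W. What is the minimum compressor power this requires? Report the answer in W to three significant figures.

In absolute terms T_C = 282.75 K and T_H = 296.15 K, so ΔT = 13.40 K.
COP_Carnot = T_H/ΔT = 296.15/13.40 = 22.10.
Ẇ_min = Q̇/COP_Carnot = 113000/22.10 = 5113 W.

5110 W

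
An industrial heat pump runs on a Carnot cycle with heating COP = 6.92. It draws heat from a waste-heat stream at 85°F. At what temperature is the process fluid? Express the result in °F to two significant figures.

COP_HP = T_H/(T_H − T_C) rearranges to T_H = COP·T_C/(COP − 1).
With T_C = 302.59 K, T_H = 6.92 × 302.59/5.920 = 353.71 K.
Converting, 353.71 K = 177.01°F.

180 °F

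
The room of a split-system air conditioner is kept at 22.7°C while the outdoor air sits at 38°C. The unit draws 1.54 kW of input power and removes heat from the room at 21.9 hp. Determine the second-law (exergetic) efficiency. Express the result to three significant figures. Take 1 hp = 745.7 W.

Converting, Q̇_C = 21.90 hp = 16.33 kW, so COP_actual = Q̇_C/Ẇ = 16.33/1.540 = 10.60.
In absolute terms T_C = 295.85 K and T_H = 311.15 K, so ΔT = 15.30 K.
COP_Carnot = T_C/ΔT = 295.85/15.30 = 19.34.
η_II = COP_actual/COP_Carnot = 10.60/19.34 = 0.5484.

0.548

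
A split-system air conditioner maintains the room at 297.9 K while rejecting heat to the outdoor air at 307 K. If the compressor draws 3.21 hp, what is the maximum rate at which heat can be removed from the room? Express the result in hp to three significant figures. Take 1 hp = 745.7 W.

The reservoir spacing is ΔT = 307 − 297.9 = 9.100 K.
COP_Carnot = T_C/ΔT = 297.90/9.100 = 32.74.
Q̇_max = COP_Carnot × Ẇ = 32.74 × 3.210 hp = 105.1 hp.

105 hp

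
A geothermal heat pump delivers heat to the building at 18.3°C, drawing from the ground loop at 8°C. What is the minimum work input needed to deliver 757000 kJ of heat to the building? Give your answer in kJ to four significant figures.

26750 kJ

In absolute terms T_C = 281.15 K and T_H = 291.45 K, so ΔT = 10.30 K.
The reversible limit is COP_HP = T_H/ΔT = 28.30, so W_min = Q_H/COP = Q_H·ΔT/T_H.
W_min = 757000 × 10.30/291.45 = 26750 kJ.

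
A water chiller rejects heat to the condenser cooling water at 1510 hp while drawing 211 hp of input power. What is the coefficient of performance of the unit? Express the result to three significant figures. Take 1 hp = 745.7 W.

6.16

The first law gives Q̇_H = Q̇_C + Ẇ, so the three rates are Q̇_C = 1299, Q̇_H = 1510, Ẇ = 211.0 hp.
COP_R = Q̇_C/Ẇ = 1299/211.0 = 6.156.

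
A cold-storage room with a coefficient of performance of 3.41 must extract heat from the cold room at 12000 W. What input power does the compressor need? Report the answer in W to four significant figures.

3519 W

Ẇ = Q̇_C/COP = 12000/3.41 = 3519 W.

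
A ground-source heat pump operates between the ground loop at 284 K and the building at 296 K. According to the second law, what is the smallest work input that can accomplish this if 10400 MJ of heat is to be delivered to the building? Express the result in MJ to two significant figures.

420 MJ

The reservoir spacing is ΔT = 296 − 284 = 12.00 K.
The reversible limit is COP_HP = T_H/ΔT = 24.67, so W_min = Q_H/COP = Q_H·ΔT/T_H.
W_min = 10400 × 12.00/296.00 = 421.6 MJ.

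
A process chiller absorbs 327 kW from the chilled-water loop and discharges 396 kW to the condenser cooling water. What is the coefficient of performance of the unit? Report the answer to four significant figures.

The first law gives Q̇_H = Q̇_C + Ẇ, so the three rates are Q̇_C = 327.0, Q̇_H = 396.0, Ẇ = 69.00 kW.
COP_R = Q̇_C/Ẇ = 327.0/69.00 = 4.739.

4.739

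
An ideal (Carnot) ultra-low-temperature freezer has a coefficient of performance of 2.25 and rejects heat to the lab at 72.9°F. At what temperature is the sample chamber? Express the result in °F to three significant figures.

For a Carnot refrigerator COP_R = T_C/(T_H − T_C), so T_C = COP·T_H/(1 + COP).
With T_H = 295.87 K, T_C = 2.25 × 295.87/3.250 = 204.83 K.
Converting, 204.83 K = -90.97°F.

-91.0 °F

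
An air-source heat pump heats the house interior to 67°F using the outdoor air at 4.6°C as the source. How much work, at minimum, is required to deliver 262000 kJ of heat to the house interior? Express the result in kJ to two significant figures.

13000 kJ

In absolute terms T_C = 277.75 K and T_H = 292.59 K, so ΔT = 14.84 K.
The reversible limit is COP_HP = T_H/ΔT = 19.71, so W_min = Q_H/COP = Q_H·ΔT/T_H.
W_min = 262000 × 14.84/292.59 = 13290 kJ.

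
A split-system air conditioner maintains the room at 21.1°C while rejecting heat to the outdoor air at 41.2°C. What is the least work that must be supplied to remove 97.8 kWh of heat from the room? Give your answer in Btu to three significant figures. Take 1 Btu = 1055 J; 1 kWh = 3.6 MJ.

22800 Btu

In absolute terms T_C = 294.25 K and T_H = 314.35 K, so ΔT = 20.10 K.
The reversible limit is COP_R = T_C/ΔT = 14.64, so W_min = Q_C/COP = Q_C·ΔT/T_C.
W_min = 97.80 × 20.10/294.25 = 6.681 kWh = 22800 Btu.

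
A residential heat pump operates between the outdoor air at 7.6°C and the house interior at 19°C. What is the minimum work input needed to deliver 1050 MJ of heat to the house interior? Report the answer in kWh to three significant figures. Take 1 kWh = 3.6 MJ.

In absolute terms T_C = 280.75 K and T_H = 292.15 K, so ΔT = 11.40 K.
The reversible limit is COP_HP = T_H/ΔT = 25.63, so W_min = Q_H/COP = Q_H·ΔT/T_H.
W_min = 1050 × 11.40/292.15 = 40.97 MJ = 11.38 kWh.

11.4 kWh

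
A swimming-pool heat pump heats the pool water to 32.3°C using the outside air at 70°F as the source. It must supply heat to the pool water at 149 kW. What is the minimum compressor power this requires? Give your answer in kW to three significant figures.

5.46 kW

In absolute terms T_C = 294.26 K and T_H = 305.45 K, so ΔT = 11.19 K.
COP_Carnot = T_H/ΔT = 305.45/11.19 = 27.30.
Ẇ_min = Q̇/COP_Carnot = 149.0/27.30 = 5.458 kW.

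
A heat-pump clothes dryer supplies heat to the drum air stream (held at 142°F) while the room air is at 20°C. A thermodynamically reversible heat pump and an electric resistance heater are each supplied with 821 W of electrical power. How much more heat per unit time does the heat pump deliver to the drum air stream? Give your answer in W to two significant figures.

In absolute terms T_C = 293.15 K and T_H = 334.26 K, so ΔT = 41.11 K.
COP_Carnot = T_H/ΔT = 334.26/41.11 = 8.131.
The heat pump delivers Q̇_H = COP × Ẇ = 6675 W; the resistance heater delivers Ẇ = 821.0 W.
Extra = (COP − 1)·Ẇ = 5854 W.

5900 W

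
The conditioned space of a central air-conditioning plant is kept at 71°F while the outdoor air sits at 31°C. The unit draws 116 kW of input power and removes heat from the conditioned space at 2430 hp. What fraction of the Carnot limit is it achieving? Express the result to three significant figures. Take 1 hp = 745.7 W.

0.495

Converting, Q̇_C = 2430 hp = 1812 kW, so COP_actual = Q̇_C/Ẇ = 1812/116.0 = 15.62.
In absolute terms T_C = 294.82 K and T_H = 304.15 K, so ΔT = 9.333 K.
COP_Carnot = T_C/ΔT = 294.82/9.333 = 31.59.
η_II = COP_actual/COP_Carnot = 15.62/31.59 = 0.4945.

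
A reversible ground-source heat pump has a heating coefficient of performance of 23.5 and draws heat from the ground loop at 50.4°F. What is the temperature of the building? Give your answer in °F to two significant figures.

COP_HP = T_H/(T_H − T_C) rearranges to T_H = COP·T_C/(COP − 1).
With T_C = 283.37 K, T_H = 23.5 × 283.37/22.50 = 295.97 K.
Converting, 295.97 K = 73.07°F.

73 °F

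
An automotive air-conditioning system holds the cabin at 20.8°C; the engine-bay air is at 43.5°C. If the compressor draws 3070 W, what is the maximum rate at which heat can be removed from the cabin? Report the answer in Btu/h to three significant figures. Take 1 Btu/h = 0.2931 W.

In absolute terms T_C = 293.95 K and T_H = 316.65 K, so ΔT = 22.70 K.
COP_Carnot = T_C/ΔT = 293.95/22.70 = 12.95.
Q̇_max = COP_Carnot × Ẇ = 12.95 × 3070 W = 39750 W = 135600 Btu/h.

136000 Btu/h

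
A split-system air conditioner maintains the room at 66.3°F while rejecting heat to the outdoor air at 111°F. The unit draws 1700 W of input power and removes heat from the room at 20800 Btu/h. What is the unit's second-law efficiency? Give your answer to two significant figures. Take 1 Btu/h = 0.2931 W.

Converting, Q̇_C = 20800 Btu/h = 6096 W, so COP_actual = Q̇_C/Ẇ = 6096/1700 = 3.586.
In absolute terms T_C = 292.21 K and T_H = 317.04 K, so ΔT = 24.83 K.
COP_Carnot = T_C/ΔT = 292.21/24.83 = 11.77.
η_II = COP_actual/COP_Carnot = 3.586/11.77 = 0.3048.

0.30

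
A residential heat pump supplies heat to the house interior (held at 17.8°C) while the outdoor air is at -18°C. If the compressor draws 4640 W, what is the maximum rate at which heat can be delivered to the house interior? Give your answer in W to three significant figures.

37700 W

In absolute terms T_C = 255.15 K and T_H = 290.95 K, so ΔT = 35.80 K.
COP_Carnot = T_H/ΔT = 290.95/35.80 = 8.127.
Q̇_max = COP_Carnot × Ẇ = 8.127 × 4640 W = 37710 W.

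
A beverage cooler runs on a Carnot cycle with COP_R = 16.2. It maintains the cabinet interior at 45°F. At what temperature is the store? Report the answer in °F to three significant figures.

COP_R = T_C/(T_H − T_C) gives T_H − T_C = T_C/COP.
With T_C = 280.37 K, T_H = 280.37 × (1 + 1/16.2) = 297.68 K.
Converting, 297.68 K = 76.15°F.

76.2 °F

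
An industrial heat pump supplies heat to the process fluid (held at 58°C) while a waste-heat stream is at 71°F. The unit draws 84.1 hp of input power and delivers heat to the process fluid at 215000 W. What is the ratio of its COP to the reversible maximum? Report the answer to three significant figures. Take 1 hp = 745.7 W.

Converting, Q̇_H = 215000 W = 288.3 hp, so COP_actual = Q̇_H/Ẇ = 288.3/84.10 = 3.428.
In absolute terms T_C = 294.82 K and T_H = 331.15 K, so ΔT = 36.33 K.
COP_Carnot = T_H/ΔT = 331.15/36.33 = 9.114.
η_II = COP_actual/COP_Carnot = 3.428/9.114 = 0.3761.

0.376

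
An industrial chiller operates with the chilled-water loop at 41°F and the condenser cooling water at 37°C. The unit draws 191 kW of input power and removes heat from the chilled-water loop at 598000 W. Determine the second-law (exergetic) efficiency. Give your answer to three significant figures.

Converting, Q̇_C = 598000 W = 598.0 kW, so COP_actual = Q̇_C/Ẇ = 598.0/191.0 = 3.131.
In absolute terms T_C = 278.15 K and T_H = 310.15 K, so ΔT = 32.00 K.
COP_Carnot = T_C/ΔT = 278.15/32.00 = 8.692.
η_II = COP_actual/COP_Carnot = 3.131/8.692 = 0.3602.

0.360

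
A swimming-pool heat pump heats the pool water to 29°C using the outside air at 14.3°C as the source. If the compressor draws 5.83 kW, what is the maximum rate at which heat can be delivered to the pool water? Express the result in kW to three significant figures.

In absolute terms T_C = 287.45 K and T_H = 302.15 K, so ΔT = 14.70 K.
COP_Carnot = T_H/ΔT = 302.15/14.70 = 20.55.
Q̇_max = COP_Carnot × Ẇ = 20.55 × 5.830 kW = 119.8 kW.

120 kW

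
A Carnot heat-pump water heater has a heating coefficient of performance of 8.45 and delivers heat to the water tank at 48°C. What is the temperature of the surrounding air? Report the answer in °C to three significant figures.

9.99 °C

COP_HP = T_H/(T_H − T_C) gives T_H − T_C = T_H/COP.
With T_H = 321.15 K, T_C = 321.15 × (1 − 1/8.45) = 283.14 K.
Converting, 283.14 K = 9.99°C.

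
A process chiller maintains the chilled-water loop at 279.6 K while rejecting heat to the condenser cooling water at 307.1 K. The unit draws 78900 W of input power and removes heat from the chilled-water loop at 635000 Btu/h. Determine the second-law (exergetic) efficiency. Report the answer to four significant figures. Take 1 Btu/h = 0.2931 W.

0.2320

Converting, Q̇_C = 635000 Btu/h = 186100 W, so COP_actual = Q̇_C/Ẇ = 186100/78900 = 2.359.
The reservoir spacing is ΔT = 307.1 − 279.6 = 27.50 K.
COP_Carnot = T_C/ΔT = 279.60/27.50 = 10.17.
η_II = COP_actual/COP_Carnot = 2.359/10.17 = 0.2320.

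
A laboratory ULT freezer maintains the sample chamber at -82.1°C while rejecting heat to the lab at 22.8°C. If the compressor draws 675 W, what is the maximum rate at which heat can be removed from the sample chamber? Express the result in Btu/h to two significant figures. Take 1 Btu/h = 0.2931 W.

4200 Btu/h

In absolute terms T_C = 191.05 K and T_H = 295.95 K, so ΔT = 104.9 K.
COP_Carnot = T_C/ΔT = 191.05/104.9 = 1.821.
Q̇_max = COP_Carnot × Ẇ = 1.821 × 675.0 W = 1229 W = 4194 Btu/h.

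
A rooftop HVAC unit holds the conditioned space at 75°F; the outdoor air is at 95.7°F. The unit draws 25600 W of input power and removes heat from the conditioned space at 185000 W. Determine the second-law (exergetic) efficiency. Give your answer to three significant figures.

0.280

COP_actual = Q̇_C/Ẇ = 185000/25600 = 7.227.
In absolute terms T_C = 297.04 K and T_H = 308.54 K, so ΔT = 11.50 K.
COP_Carnot = T_C/ΔT = 297.04/11.50 = 25.83.
η_II = COP_actual/COP_Carnot = 7.227/25.83 = 0.2798.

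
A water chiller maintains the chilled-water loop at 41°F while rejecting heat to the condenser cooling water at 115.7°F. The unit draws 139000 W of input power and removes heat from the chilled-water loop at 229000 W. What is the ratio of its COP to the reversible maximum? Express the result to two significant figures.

0.25

COP_actual = Q̇_C/Ẇ = 229000/139000 = 1.647.
In absolute terms T_C = 278.15 K and T_H = 319.65 K, so ΔT = 41.50 K.
COP_Carnot = T_C/ΔT = 278.15/41.50 = 6.702.
η_II = COP_actual/COP_Carnot = 1.647/6.702 = 0.2458.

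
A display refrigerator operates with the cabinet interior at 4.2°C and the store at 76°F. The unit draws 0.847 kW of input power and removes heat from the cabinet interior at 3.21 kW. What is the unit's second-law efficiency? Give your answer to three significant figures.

COP_actual = Q̇_C/Ẇ = 3.210/0.8470 = 3.790.
In absolute terms T_C = 277.35 K and T_H = 297.59 K, so ΔT = 20.24 K.
COP_Carnot = T_C/ΔT = 277.35/20.24 = 13.70.
η_II = COP_actual/COP_Carnot = 3.790/13.70 = 0.2766.

0.277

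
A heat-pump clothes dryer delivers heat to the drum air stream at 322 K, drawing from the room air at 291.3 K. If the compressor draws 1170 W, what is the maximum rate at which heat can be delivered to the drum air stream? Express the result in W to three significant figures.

12300 W

The reservoir spacing is ΔT = 322 − 291.3 = 30.70 K.
COP_Carnot = T_H/ΔT = 322.00/30.70 = 10.49.
Q̇_max = COP_Carnot × Ẇ = 10.49 × 1170 W = 12270 W.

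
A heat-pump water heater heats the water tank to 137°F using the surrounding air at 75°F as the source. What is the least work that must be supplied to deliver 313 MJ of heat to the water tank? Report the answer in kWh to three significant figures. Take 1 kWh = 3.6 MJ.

9.03 kWh

In absolute terms T_C = 297.04 K and T_H = 331.48 K, so ΔT = 34.44 K.
The reversible limit is COP_HP = T_H/ΔT = 9.624, so W_min = Q_H/COP = Q_H·ΔT/T_H.
W_min = 313.0 × 34.44/331.48 = 32.52 MJ = 9.034 kWh.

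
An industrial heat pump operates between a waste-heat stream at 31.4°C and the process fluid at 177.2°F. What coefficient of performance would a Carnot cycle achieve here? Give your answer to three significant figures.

7.18

In absolute terms T_C = 304.55 K and T_H = 353.82 K, so ΔT = 49.27 K.
For a reversible cycle, COP_Carnot = T_H/ΔT = 353.82/49.27 = 7.182.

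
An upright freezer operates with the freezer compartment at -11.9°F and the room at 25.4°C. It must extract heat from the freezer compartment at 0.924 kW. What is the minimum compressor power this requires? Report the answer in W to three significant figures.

In absolute terms T_C = 248.76 K and T_H = 298.55 K, so ΔT = 49.79 K.
COP_Carnot = T_C/ΔT = 248.76/49.79 = 4.996.
Ẇ_min = Q̇/COP_Carnot = 0.9240/4.996 = 0.1849 kW = 184.9 W.

185 W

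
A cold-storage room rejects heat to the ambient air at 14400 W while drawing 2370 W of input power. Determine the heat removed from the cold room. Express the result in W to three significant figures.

12000 W

For a cyclic device the first law requires Q̇_H = Q̇_C + Ẇ.
Q̇_C = Q̇_H − Ẇ = 12030 W.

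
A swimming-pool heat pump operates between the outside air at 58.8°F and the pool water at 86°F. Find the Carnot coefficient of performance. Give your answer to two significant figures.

20

In absolute terms T_C = 288.04 K and T_H = 303.15 K, so ΔT = 15.11 K.
For a reversible cycle, COP_Carnot = T_H/ΔT = 303.15/15.11 = 20.06.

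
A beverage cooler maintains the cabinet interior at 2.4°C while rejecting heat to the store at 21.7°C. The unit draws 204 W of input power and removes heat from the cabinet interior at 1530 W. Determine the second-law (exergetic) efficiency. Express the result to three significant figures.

COP_actual = Q̇_C/Ẇ = 1530/204.0 = 7.500.
In absolute terms T_C = 275.55 K and T_H = 294.85 K, so ΔT = 19.30 K.
COP_Carnot = T_C/ΔT = 275.55/19.30 = 14.28.
η_II = COP_actual/COP_Carnot = 7.500/14.28 = 0.5253.

0.525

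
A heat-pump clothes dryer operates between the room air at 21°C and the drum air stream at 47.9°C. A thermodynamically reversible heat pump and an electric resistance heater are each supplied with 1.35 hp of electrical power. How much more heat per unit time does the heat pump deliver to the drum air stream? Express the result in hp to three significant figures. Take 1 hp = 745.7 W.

14.8 hp

In absolute terms T_C = 294.15 K and T_H = 321.05 K, so ΔT = 26.90 K.
COP_Carnot = T_H/ΔT = 321.05/26.90 = 11.93.
The heat pump delivers Q̇_H = COP × Ẇ = 16.11 hp; the resistance heater delivers Ẇ = 1.350 hp.
Extra = (COP − 1)·Ẇ = 14.76 hp.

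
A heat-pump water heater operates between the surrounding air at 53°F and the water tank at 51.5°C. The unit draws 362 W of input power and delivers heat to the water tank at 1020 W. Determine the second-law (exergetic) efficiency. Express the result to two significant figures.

0.35

COP_actual = Q̇_H/Ẇ = 1020/362.0 = 2.818.
In absolute terms T_C = 284.82 K and T_H = 324.65 K, so ΔT = 39.83 K.
COP_Carnot = T_H/ΔT = 324.65/39.83 = 8.150.
η_II = COP_actual/COP_Carnot = 2.818/8.150 = 0.3457.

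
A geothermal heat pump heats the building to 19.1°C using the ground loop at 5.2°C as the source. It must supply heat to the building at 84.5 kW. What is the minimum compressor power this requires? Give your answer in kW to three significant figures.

4.02 kW

In absolute terms T_C = 278.35 K and T_H = 292.25 K, so ΔT = 13.90 K.
COP_Carnot = T_H/ΔT = 292.25/13.90 = 21.03.
Ẇ_min = Q̇/COP_Carnot = 84.50/21.03 = 4.019 kW.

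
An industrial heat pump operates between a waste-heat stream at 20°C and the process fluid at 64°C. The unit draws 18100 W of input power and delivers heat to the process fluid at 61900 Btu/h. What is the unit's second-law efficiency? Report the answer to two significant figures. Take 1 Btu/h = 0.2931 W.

0.13

Converting, Q̇_H = 61900 Btu/h = 18140 W, so COP_actual = Q̇_H/Ẇ = 18140/18100 = 1.002.
In absolute terms T_C = 293.15 K and T_H = 337.15 K, so ΔT = 44.00 K.
COP_Carnot = T_H/ΔT = 337.15/44.00 = 7.663.
η_II = COP_actual/COP_Carnot = 1.002/7.663 = 0.1308.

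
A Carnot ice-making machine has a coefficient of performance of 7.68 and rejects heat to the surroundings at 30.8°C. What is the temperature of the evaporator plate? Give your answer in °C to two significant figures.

For a Carnot refrigerator COP_R = T_C/(T_H − T_C), so T_C = COP·T_H/(1 + COP).
With T_H = 303.95 K, T_C = 7.68 × 303.95/8.680 = 268.93 K.
Converting, 268.93 K = -4.22°C.

-4.2 °C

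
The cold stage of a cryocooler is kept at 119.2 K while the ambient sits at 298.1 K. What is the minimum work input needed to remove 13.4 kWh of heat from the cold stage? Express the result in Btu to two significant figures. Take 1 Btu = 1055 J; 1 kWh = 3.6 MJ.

69000 Btu

The reservoir spacing is ΔT = 298.1 − 119.2 = 178.9 K.
The reversible limit is COP_R = T_C/ΔT = 0.6663, so W_min = Q_C/COP = Q_C·ΔT/T_C.
W_min = 13.40 × 178.9/119.20 = 20.11 kWh = 68630 Btu.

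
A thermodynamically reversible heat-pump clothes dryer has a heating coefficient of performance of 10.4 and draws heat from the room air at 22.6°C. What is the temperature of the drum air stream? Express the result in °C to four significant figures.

COP_HP = T_H/(T_H − T_C) rearranges to T_H = COP·T_C/(COP − 1).
With T_C = 295.75 K, T_H = 10.4 × 295.75/9.400 = 327.21 K.
Converting, 327.21 K = 54.06°C.

54.06 °C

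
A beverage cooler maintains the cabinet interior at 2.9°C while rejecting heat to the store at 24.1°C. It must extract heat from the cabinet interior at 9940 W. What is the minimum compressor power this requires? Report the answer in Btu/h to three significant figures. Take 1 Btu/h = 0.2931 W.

In absolute terms T_C = 276.05 K and T_H = 297.25 K, so ΔT = 21.20 K.
COP_Carnot = T_C/ΔT = 276.05/21.20 = 13.02.
Ẇ_min = Q̇/COP_Carnot = 9940/13.02 = 763.4 W = 2604 Btu/h.

2600 Btu/h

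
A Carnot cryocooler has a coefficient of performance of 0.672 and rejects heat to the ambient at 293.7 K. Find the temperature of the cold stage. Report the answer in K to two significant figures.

120 K

For a Carnot refrigerator COP_R = T_C/(T_H − T_C), so T_C = COP·T_H/(1 + COP).
With T_H = 293.70 K, T_C = 0.672 × 293.70/1.672 = 118.04 K.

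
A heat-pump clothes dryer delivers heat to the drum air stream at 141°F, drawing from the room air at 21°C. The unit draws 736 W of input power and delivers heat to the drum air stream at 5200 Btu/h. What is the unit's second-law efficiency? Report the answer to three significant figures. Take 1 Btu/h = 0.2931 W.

Converting, Q̇_H = 5200 Btu/h = 1524 W, so COP_actual = Q̇_H/Ẇ = 1524/736.0 = 2.071.
In absolute terms T_C = 294.15 K and T_H = 333.71 K, so ΔT = 39.56 K.
COP_Carnot = T_H/ΔT = 333.71/39.56 = 8.436.
η_II = COP_actual/COP_Carnot = 2.071/8.436 = 0.2455.

0.245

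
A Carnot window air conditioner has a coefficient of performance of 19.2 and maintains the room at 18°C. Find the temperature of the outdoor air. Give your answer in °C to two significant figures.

33 °C

COP_R = T_C/(T_H − T_C) gives T_H − T_C = T_C/COP.
With T_C = 291.15 K, T_H = 291.15 × (1 + 1/19.2) = 306.31 K.
Converting, 306.31 K = 33.16°C.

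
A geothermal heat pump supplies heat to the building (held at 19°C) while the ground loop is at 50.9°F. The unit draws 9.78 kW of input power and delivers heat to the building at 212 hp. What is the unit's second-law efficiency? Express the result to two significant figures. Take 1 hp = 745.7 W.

0.47

Converting, Q̇_H = 212.0 hp = 158.1 kW, so COP_actual = Q̇_H/Ẇ = 158.1/9.780 = 16.16.
In absolute terms T_C = 283.65 K and T_H = 292.15 K, so ΔT = 8.500 K.
COP_Carnot = T_H/ΔT = 292.15/8.500 = 34.37.
η_II = COP_actual/COP_Carnot = 16.16/34.37 = 0.4703.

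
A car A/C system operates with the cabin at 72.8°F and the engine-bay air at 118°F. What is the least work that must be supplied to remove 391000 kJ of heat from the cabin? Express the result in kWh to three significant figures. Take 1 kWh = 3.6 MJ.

In absolute terms T_C = 295.82 K and T_H = 320.93 K, so ΔT = 25.11 K.
The reversible limit is COP_R = T_C/ΔT = 11.78, so W_min = Q_C/COP = Q_C·ΔT/T_C.
W_min = 391000 × 25.11/295.82 = 33190 kJ = 9.220 kWh.

9.22 kWh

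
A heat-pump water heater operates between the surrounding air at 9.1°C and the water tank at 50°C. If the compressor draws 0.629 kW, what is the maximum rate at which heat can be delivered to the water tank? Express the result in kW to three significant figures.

In absolute terms T_C = 282.25 K and T_H = 323.15 K, so ΔT = 40.90 K.
COP_Carnot = T_H/ΔT = 323.15/40.90 = 7.901.
Q̇_max = COP_Carnot × Ẇ = 7.901 × 0.6290 kW = 4.970 kW.

4.97 kW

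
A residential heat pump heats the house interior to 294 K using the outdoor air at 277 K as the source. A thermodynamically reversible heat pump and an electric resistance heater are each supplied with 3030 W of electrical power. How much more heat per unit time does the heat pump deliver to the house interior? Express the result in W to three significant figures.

The reservoir spacing is ΔT = 294 − 277 = 17.00 K.
COP_Carnot = T_H/ΔT = 294.00/17.00 = 17.29.
The heat pump delivers Q̇_H = COP × Ẇ = 52400 W; the resistance heater delivers Ẇ = 3030 W.
Extra = (COP − 1)·Ẇ = 49370 W.

49400 W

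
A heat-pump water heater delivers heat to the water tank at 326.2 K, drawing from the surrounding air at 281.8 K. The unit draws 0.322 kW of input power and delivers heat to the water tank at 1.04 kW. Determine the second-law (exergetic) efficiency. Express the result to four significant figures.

0.4396

COP_actual = Q̇_H/Ẇ = 1.040/0.3220 = 3.230.
The reservoir spacing is ΔT = 326.2 − 281.8 = 44.40 K.
COP_Carnot = T_H/ΔT = 326.20/44.40 = 7.347.
η_II = COP_actual/COP_Carnot = 3.230/7.347 = 0.4396.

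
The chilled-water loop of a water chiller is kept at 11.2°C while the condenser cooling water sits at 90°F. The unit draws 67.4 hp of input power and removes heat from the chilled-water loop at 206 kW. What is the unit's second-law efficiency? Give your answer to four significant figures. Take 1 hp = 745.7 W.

Converting, Q̇_C = 206.0 kW = 276.3 hp, so COP_actual = Q̇_C/Ẇ = 276.3/67.40 = 4.099.
In absolute terms T_C = 284.35 K and T_H = 305.37 K, so ΔT = 21.02 K.
COP_Carnot = T_C/ΔT = 284.35/21.02 = 13.53.
η_II = COP_actual/COP_Carnot = 4.099/13.53 = 0.3030.

0.3030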